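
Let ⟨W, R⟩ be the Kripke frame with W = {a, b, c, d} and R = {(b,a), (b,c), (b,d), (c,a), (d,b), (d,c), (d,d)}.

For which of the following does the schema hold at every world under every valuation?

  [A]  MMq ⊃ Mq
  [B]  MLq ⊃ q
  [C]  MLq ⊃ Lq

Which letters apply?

none

R is not symmetric: b R a but not a R b.
R is not transitive: b R d and d R b but not b R b.
R is not euclidean: b R a and b R c but not a R c.
(A) the dual of axiom 4: valid iff R is transitive. R is not transitive — not valid.
(B) the dual of axiom B: valid iff R is symmetric. R is not symmetric — not valid.
(C) MLq ⊃ Lq (the dual of axiom 5) characterises the euclidean frames. R is not euclidean — not valid.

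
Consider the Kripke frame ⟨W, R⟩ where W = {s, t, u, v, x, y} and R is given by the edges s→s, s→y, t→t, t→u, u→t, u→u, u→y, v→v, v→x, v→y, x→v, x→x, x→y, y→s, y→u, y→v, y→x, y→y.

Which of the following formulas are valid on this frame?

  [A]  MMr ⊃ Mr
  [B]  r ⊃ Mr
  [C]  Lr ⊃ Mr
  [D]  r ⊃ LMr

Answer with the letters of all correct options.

B, C, D

R is reflexive: each world relates to itself.
R is symmetric: every R-edge is matched by its reverse.
R is not transitive: s R y and y R u but not s R u.
R is serial: every world has an R-successor.
(A) MMr ⊃ Mr (the dual of axiom 4) characterises the transitive frames. R is not transitive — not valid.
(B) the dual of axiom T: valid iff R is reflexive. R is reflexive — valid.
(C) Lr ⊃ Mr is axiom D; it is valid on a frame exactly when R is serial. R is serial, so valid.
(D) axiom B: valid iff R is symmetric. R is symmetric — valid.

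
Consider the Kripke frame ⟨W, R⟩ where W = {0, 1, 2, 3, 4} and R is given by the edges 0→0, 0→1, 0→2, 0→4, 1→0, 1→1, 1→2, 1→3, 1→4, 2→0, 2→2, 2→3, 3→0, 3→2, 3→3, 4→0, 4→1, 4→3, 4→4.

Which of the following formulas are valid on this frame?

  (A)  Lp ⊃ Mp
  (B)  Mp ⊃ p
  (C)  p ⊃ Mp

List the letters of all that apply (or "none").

R is reflexive: each world relates to itself.
R is serial: every world has an R-successor.
R is not a subset of the identity: 0 R 1 with 0 ≠ 1.
(A) Lp ⊃ Mp is axiom D, which corresponds to seriality. R is serial — valid.
(B) Mp ⊃ p is valid only on frames where every R-edge is a self-loop. Here R ⊄ identity — not valid.
(C) p ⊃ Mp is the dual of axiom T; it is valid on a frame exactly when R is reflexive. R is reflexive, so valid.

A, C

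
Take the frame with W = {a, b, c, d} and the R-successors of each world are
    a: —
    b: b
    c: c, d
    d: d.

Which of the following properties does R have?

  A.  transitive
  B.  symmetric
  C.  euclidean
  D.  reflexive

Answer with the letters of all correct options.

A

(A) transitive: R is closed under composition.
(B) not symmetric: c R d but not d R c.
(C) not euclidean: c R d and c R c but not d R c.
(D) not reflexive: not a R a.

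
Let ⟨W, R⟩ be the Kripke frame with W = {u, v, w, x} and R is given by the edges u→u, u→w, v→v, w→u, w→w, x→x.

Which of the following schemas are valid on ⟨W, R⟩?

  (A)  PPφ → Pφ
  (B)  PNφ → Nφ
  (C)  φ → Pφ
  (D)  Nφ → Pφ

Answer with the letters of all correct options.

R is reflexive: each world relates to itself.
R is transitive: R is closed under composition.
R is euclidean: any two R-successors of the same world are R-related.
R is serial: every world has an R-successor.
(A) PPφ → Pφ is the dual of axiom 4, which corresponds to transitivity. R is transitive — valid.
(B) PNφ → Nφ is the dual of axiom 5, which corresponds to the euclidean property. R is euclidean — valid.
(C) the dual of axiom T: valid iff R is reflexive. R is reflexive — valid.
(D) axiom D: valid iff R is serial. R is serial — valid.

A, B, C, D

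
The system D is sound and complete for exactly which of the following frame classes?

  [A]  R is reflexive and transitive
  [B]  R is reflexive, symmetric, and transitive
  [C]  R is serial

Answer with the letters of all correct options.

(A) this class determines S4, not D.
(B) this class determines S5, not D.
(C) D is sound and complete for exactly this class.

C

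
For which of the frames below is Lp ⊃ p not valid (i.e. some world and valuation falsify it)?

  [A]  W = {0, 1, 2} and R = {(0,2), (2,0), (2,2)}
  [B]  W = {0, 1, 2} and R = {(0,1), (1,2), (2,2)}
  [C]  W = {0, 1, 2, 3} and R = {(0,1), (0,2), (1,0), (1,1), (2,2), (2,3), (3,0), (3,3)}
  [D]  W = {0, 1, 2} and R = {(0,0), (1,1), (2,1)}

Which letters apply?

A, B, C, D

The schema Lp ⊃ p is axiom T; it is valid on a frame iff R is reflexive.
(A) R is not reflexive (not 0 R 0), so the schema fails here.
(B) R is not reflexive (not 0 R 0), so the schema fails here.
(C) R is not reflexive (not 0 R 0), so the schema fails here.
(D) R is not reflexive (not 2 R 2), so the schema fails here.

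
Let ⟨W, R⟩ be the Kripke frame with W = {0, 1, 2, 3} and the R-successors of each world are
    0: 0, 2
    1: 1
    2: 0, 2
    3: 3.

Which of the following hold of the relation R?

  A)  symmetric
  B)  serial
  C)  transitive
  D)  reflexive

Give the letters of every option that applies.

A, B, C, D

(A) symmetric: every R-edge is matched by its reverse.
(B) serial: every world has an R-successor.
(C) transitive: R is closed under composition.
(D) reflexive: each world relates to itself.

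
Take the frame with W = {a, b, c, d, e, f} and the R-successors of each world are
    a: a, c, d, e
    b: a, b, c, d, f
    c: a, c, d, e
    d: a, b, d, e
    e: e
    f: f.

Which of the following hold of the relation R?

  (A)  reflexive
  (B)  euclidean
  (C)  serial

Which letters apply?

A, C

(A) reflexive: each world relates to itself.
(B) not euclidean: a R d and a R c but not d R c.
(C) serial: every world has an R-successor.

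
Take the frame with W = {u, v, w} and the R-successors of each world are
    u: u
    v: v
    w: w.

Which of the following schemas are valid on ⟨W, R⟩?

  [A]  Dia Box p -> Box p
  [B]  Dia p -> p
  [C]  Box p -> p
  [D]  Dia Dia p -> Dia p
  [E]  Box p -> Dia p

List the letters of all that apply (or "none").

R is reflexive: each world relates to itself.
R is transitive: R is closed under composition.
R is euclidean: any two R-successors of the same world are R-related.
R is serial: every world has an R-successor.
R is a subset of the identity: every R-edge is a self-loop.
(A) the dual of axiom 5: valid iff R is euclidean. R is euclidean — valid.
(B) Dia p -> p is the converse of T; it holds exactly when R ⊆ identity. Here R ⊆ identity — valid.
(C) axiom T: valid iff R is reflexive. R is reflexive — valid.
(D) the dual of axiom 4: valid iff R is transitive. R is transitive — valid.
(E) axiom D: valid iff R is serial. R is serial — valid.

A, B, C, D, E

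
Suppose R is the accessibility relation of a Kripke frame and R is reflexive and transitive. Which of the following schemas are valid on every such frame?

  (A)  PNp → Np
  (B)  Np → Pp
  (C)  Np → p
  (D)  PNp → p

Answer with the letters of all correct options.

Reflexive relations are serial.
(A) PNp → Np is the dual of axiom 5, which corresponds to the euclidean property. Such an R need not be euclidean — not valid.
(B) Np → Pp (axiom D) characterises the serial frames. Every such R is serial — valid.
(C) Np → p is axiom T; it is valid on a frame exactly when R is reflexive. Every such R is reflexive, so valid.
(D) PNp → p (the dual of axiom B) characterises the symmetric frames. Such an R need not be symmetric — not valid.

B, C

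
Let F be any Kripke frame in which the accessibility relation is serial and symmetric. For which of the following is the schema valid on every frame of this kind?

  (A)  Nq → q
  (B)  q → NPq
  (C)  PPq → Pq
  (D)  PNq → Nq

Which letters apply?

(A) Nq → q (axiom T) characterises the reflexive frames. Such an R need not be reflexive — not valid.
(B) q → NPq is axiom B; it is valid on a frame exactly when R is symmetric. Every such R is symmetric, so valid.
(C) PPq → Pq is the dual of axiom 4, which corresponds to transitivity. Such an R need not be transitive — not valid.
(D) PNq → Nq is the dual of axiom 5, which corresponds to the euclidean property. Such an R need not be euclidean — not valid.

B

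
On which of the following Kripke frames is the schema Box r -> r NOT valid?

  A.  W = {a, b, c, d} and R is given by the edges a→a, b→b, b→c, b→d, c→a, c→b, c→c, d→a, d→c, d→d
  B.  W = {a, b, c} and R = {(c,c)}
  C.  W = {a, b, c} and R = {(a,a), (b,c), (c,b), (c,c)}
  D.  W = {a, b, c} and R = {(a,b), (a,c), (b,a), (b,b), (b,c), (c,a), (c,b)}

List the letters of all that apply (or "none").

The schema Box r -> r is axiom T; it is valid on a frame iff R is reflexive.
(A) R is reflexive (each world relates to itself), so the schema is valid here.
(B) R is not reflexive (not a R a), so the schema fails here.
(C) R is not reflexive (not b R b), so the schema fails here.
(D) R is not reflexive (not a R a), so the schema fails here.

B, C, D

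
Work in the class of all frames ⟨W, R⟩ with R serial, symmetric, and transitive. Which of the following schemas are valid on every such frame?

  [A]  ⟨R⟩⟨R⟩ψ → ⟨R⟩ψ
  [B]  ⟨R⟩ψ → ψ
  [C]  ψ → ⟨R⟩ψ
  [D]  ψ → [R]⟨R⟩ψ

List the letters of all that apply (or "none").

A, C, D

A serial symmetric transitive relation is reflexive (take any v with uRv; symmetry gives vRu and transitivity gives uRu), hence an equivalence relation.
(A) the dual of axiom 4: valid iff R is transitive. Every such R is transitive — valid.
(B) ⟨R⟩ψ → ψ is the converse of T; it holds exactly when R ⊆ identity. Such an R need not be a subset of the identity — not valid.
(C) the dual of axiom T: valid iff R is reflexive. Every such R is reflexive — valid.
(D) ψ → [R]⟨R⟩ψ is axiom B; it is valid on a frame exactly when R is symmetric. Every such R is symmetric, so valid.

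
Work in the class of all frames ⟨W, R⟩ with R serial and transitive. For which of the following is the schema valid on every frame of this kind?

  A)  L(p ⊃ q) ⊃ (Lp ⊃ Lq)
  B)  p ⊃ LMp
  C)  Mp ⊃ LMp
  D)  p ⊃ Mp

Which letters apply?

A

(A) L(p ⊃ q) ⊃ (Lp ⊃ Lq) is axiom K, valid on every Kripke frame — valid.
(B) p ⊃ LMp is axiom B; it is valid on a frame exactly when R is symmetric. Such an R need not be symmetric, so not valid.
(C) Mp ⊃ LMp (axiom 5) characterises the euclidean frames. Such an R need not be euclidean — not valid.
(D) the dual of axiom T: valid iff R is reflexive. Such an R need not be reflexive — not valid.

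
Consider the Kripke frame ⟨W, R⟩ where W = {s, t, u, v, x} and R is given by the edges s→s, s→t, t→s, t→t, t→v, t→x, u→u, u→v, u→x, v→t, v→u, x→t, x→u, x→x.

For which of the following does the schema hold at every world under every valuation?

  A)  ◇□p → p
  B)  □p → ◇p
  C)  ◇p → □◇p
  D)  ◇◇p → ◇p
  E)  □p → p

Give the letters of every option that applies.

A, B

R is not reflexive: not v R v.
R is symmetric: every R-edge is matched by its reverse.
R is not transitive: s R t and t R v but not s R v.
R is not euclidean: t R s and t R v but not s R v.
R is serial: every world has an R-successor.
(A) the dual of axiom B: valid iff R is symmetric. R is symmetric — valid.
(B) □p → ◇p is axiom D; it is valid on a frame exactly when R is serial. R is serial, so valid.
(C) ◇p → □◇p is axiom 5; it is valid on a frame exactly when R is euclidean. R is not euclidean, so not valid.
(D) ◇◇p → ◇p is the dual of axiom 4, which corresponds to transitivity. R is not transitive — not valid.
(E) axiom T: valid iff R is reflexive. R is not reflexive — not valid.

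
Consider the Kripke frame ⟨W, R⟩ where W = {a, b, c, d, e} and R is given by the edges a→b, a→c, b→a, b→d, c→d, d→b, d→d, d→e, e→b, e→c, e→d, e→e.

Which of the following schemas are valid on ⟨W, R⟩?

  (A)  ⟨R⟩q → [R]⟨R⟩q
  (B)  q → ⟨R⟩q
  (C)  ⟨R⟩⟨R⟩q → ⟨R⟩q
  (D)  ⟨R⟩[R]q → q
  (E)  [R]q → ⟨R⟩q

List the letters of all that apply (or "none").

R is not reflexive: not a R a.
R is not symmetric: a R c but not c R a.
R is not transitive: a R b and b R a but not a R a.
R is not euclidean: a R b and a R c but not b R c.
R is serial: every world has an R-successor.
(A) axiom 5: valid iff R is euclidean. R is not euclidean — not valid.
(B) q → ⟨R⟩q is the dual of axiom T; it is valid on a frame exactly when R is reflexive. R is not reflexive, so not valid.
(C) ⟨R⟩⟨R⟩q → ⟨R⟩q is the dual of axiom 4; it is valid on a frame exactly when R is transitive. R is not transitive, so not valid.
(D) ⟨R⟩[R]q → q is the dual of axiom B; it is valid on a frame exactly when R is symmetric. R is not symmetric, so not valid.
(E) [R]q → ⟨R⟩q is axiom D; it is valid on a frame exactly when R is serial. R is serial, so valid.

E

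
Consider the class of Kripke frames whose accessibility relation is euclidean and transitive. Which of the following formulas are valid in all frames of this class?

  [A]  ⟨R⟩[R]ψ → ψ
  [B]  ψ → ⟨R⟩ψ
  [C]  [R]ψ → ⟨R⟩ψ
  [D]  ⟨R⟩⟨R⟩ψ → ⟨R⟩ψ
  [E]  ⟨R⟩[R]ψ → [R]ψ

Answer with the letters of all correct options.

(A) ⟨R⟩[R]ψ → ψ is the dual of axiom B, which corresponds to symmetry. Such an R need not be symmetric — not valid.
(B) ψ → ⟨R⟩ψ is the dual of axiom T; it is valid on a frame exactly when R is reflexive. Such an R need not be reflexive, so not valid.
(C) [R]ψ → ⟨R⟩ψ is axiom D; it is valid on a frame exactly when R is serial. Such an R need not be serial, so not valid.
(D) the dual of axiom 4: valid iff R is transitive. Every such R is transitive — valid.
(E) ⟨R⟩[R]ψ → [R]ψ is the dual of axiom 5, which corresponds to the euclidean property. Every such R is euclidean — valid.

D, E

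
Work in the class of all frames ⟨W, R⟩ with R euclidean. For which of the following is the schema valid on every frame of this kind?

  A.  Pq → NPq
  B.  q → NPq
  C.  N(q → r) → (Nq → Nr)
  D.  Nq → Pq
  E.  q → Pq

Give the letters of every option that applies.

(A) axiom 5: valid iff R is euclidean. Every such R is euclidean — valid.
(B) q → NPq (axiom B) characterises the symmetric frames. Such an R need not be symmetric — not valid.
(C) this is just K, valid on every normal frame.
(D) Nq → Pq is axiom D, which corresponds to seriality. Such an R need not be serial — not valid.
(E) q → Pq is the dual of axiom T, which corresponds to reflexivity. Such an R need not be reflexive — not valid.

A, C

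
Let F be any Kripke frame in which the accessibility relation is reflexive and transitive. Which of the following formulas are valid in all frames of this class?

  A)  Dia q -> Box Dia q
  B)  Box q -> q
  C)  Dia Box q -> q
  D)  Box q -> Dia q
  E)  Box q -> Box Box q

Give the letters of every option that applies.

B, D, E

Reflexive relations are serial.
(A) Dia q -> Box Dia q (axiom 5) characterises the euclidean frames. Such an R need not be euclidean — not valid.
(B) Box q -> q is axiom T, which corresponds to reflexivity. Every such R is reflexive — valid.
(C) Dia Box q -> q is the dual of axiom B, which corresponds to symmetry. Such an R need not be symmetric — not valid.
(D) Box q -> Dia q is axiom D, which corresponds to seriality. Every such R is serial — valid.
(E) axiom 4: valid iff R is transitive. Every such R is transitive — valid.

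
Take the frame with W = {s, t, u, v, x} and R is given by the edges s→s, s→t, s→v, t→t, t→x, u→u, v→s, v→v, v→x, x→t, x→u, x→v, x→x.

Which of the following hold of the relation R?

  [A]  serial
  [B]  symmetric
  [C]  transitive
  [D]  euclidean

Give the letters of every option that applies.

(A) serial: every world has an R-successor.
(B) not symmetric: s R t but not t R s.
(C) not transitive: s R t and t R x but not s R x.
(D) not euclidean: s R t and s R s but not t R s.

A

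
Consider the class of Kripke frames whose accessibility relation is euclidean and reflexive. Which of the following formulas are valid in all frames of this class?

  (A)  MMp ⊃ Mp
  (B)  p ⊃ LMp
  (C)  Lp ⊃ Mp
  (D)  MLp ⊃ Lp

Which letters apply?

A reflexive euclidean relation is also symmetric (from wRw and wRv the euclidean condition gives vRw) and hence transitive; it is an equivalence relation.
(A) MMp ⊃ Mp is the dual of axiom 4, which corresponds to transitivity. Every such R is transitive — valid.
(B) p ⊃ LMp (axiom B) characterises the symmetric frames. Every such R is symmetric — valid.
(C) Lp ⊃ Mp is axiom D; it is valid on a frame exactly when R is serial. Every such R is serial, so valid.
(D) MLp ⊃ Lp (the dual of axiom 5) characterises the euclidean frames. Every such R is euclidean — valid.

A, B, C, D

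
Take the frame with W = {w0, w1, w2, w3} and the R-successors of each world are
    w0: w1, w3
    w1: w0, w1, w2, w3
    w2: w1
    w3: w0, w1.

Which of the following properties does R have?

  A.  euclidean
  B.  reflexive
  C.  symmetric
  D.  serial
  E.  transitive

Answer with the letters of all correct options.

(A) not euclidean: w1 R w0 and w1 R w2 but not w0 R w2.
(B) not reflexive: not w0 R w0.
(C) symmetric: every R-edge is matched by its reverse.
(D) serial: every world has an R-successor.
(E) not transitive: w0 R w1 and w1 R w0 but not w0 R w0.

C, D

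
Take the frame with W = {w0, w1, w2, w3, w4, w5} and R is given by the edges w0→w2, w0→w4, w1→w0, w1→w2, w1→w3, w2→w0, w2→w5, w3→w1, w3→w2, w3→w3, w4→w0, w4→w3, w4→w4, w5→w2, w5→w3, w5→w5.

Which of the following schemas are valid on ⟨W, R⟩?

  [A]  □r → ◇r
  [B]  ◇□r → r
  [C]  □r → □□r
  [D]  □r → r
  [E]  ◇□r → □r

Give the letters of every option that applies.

R is not reflexive: not w0 R w0.
R is not symmetric: w1 R w0 but not w0 R w1.
R is not transitive: w0 R w2 and w2 R w0 but not w0 R w0.
R is not euclidean: w0 R w2 and w0 R w4 but not w2 R w4.
R is serial: every world has an R-successor.
(A) □r → ◇r is axiom D; it is valid on a frame exactly when R is serial. R is serial, so valid.
(B) the dual of axiom B: valid iff R is symmetric. R is not symmetric — not valid.
(C) □r → □□r is axiom 4; it is valid on a frame exactly when R is transitive. R is not transitive, so not valid.
(D) axiom T: valid iff R is reflexive. R is not reflexive — not valid.
(E) ◇□r → □r (the dual of axiom 5) characterises the euclidean frames. R is not euclidean — not valid.

A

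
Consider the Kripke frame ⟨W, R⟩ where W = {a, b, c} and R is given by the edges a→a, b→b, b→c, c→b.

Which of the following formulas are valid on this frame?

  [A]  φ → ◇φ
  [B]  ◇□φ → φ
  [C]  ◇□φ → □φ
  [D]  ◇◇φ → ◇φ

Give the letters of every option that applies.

R is not reflexive: not c R c.
R is symmetric: every R-edge is matched by its reverse.
R is not transitive: c R b and b R c but not c R c.
R is not euclidean: b R c and b R c but not c R c.
(A) the dual of axiom T: valid iff R is reflexive. R is not reflexive — not valid.
(B) ◇□φ → φ is the dual of axiom B; it is valid on a frame exactly when R is symmetric. R is symmetric, so valid.
(C) ◇□φ → □φ (the dual of axiom 5) characterises the euclidean frames. R is not euclidean — not valid.
(D) ◇◇φ → ◇φ (the dual of axiom 4) characterises the transitive frames. R is not transitive — not valid.

B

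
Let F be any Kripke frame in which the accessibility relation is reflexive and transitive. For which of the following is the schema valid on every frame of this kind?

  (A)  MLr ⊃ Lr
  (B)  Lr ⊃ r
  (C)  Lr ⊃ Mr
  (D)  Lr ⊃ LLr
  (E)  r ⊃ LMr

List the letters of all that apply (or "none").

Reflexive relations are serial.
(A) MLr ⊃ Lr (the dual of axiom 5) characterises the euclidean frames. Such an R need not be euclidean — not valid.
(B) axiom T: valid iff R is reflexive. Every such R is reflexive — valid.
(C) Lr ⊃ Mr is axiom D; it is valid on a frame exactly when R is serial. Every such R is serial, so valid.
(D) Lr ⊃ LLr is axiom 4; it is valid on a frame exactly when R is transitive. Every such R is transitive, so valid.
(E) axiom B: valid iff R is symmetric. Such an R need not be symmetric — not valid.

B, C, D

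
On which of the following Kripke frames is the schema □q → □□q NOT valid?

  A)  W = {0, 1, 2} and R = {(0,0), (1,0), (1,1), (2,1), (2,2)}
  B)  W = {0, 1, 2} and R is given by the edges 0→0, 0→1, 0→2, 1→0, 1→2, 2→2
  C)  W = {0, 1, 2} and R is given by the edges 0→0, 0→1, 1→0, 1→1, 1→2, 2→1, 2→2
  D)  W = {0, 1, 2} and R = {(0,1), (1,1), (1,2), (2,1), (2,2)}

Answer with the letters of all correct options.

A, B, C, D

The schema □q → □□q is axiom 4; it is valid on a frame iff R is transitive.
(A) R is not transitive (2 R 1 and 1 R 0 but not 2 R 0), so the schema fails here.
(B) R is not transitive (1 R 0 and 0 R 1 but not 1 R 1), so the schema fails here.
(C) R is not transitive (0 R 1 and 1 R 2 but not 0 R 2), so the schema fails here.
(D) R is not transitive (0 R 1 and 1 R 2 but not 0 R 2), so the schema fails here.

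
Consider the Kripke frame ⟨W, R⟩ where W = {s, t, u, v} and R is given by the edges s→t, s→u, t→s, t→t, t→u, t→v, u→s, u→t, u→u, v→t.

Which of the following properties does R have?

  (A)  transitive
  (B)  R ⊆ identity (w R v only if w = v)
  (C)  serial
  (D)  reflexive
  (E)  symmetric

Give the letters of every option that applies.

(A) not transitive: s R t and t R s but not s R s.
(B) not ⊆ identity: s R t with s ≠ t.
(C) serial: every world has an R-successor.
(D) not reflexive: not s R s.
(E) symmetric: every R-edge is matched by its reverse.

C, E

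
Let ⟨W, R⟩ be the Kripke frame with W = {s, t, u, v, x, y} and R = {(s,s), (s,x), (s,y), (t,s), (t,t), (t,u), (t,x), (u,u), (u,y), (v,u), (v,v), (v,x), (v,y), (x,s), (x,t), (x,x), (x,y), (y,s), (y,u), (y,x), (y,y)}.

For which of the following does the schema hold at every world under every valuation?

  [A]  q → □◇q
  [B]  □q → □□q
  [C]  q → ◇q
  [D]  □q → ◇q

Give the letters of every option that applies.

R is reflexive: each world relates to itself.
R is not symmetric: t R s but not s R t.
R is not transitive: s R x and x R t but not s R t.
R is serial: every world has an R-successor.
(A) q → □◇q (axiom B) characterises the symmetric frames. R is not symmetric — not valid.
(B) □q → □□q is axiom 4; it is valid on a frame exactly when R is transitive. R is not transitive, so not valid.
(C) q → ◇q (the dual of axiom T) characterises the reflexive frames. R is reflexive — valid.
(D) axiom D: valid iff R is serial. R is serial — valid.

C, D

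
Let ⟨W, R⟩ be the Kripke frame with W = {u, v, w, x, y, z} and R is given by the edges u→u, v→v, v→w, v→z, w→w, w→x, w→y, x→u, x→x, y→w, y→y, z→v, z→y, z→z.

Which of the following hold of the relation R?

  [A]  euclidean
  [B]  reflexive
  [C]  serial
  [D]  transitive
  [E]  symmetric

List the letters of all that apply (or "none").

B, C

(A) not euclidean: v R w and v R v but not w R v.
(B) reflexive: each world relates to itself.
(C) serial: every world has an R-successor.
(D) not transitive: v R w and w R x but not v R x.
(E) not symmetric: v R w but not w R v.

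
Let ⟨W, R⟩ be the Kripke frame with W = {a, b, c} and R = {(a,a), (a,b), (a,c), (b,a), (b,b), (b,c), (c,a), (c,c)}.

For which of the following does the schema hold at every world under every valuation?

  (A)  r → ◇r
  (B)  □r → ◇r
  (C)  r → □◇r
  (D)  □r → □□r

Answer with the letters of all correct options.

A, B

R is reflexive: each world relates to itself.
R is not symmetric: b R c but not c R b.
R is not transitive: c R a and a R b but not c R b.
R is serial: every world has an R-successor.
(A) r → ◇r (the dual of axiom T) characterises the reflexive frames. R is reflexive — valid.
(B) axiom D: valid iff R is serial. R is serial — valid.
(C) r → □◇r is axiom B; it is valid on a frame exactly when R is symmetric. R is not symmetric, so not valid.
(D) axiom 4: valid iff R is transitive. R is not transitive — not valid.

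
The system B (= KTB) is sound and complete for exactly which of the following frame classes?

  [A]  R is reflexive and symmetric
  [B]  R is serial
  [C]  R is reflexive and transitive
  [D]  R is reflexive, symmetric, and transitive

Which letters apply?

(A) B (= KTB) is sound and complete for exactly this class.
(B) this class determines D, not B (= KTB).
(C) this class determines S4, not B (= KTB).
(D) this class determines S5, not B (= KTB).

A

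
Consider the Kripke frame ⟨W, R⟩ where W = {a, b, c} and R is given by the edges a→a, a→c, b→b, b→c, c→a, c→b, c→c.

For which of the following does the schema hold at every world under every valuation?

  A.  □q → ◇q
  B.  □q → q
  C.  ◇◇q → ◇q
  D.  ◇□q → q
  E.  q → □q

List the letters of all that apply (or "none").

R is reflexive: each world relates to itself.
R is symmetric: every R-edge is matched by its reverse.
R is not transitive: a R c and c R b but not a R b.
R is serial: every world has an R-successor.
R is not a subset of the identity: a R c with a ≠ c.
(A) axiom D: valid iff R is serial. R is serial — valid.
(B) □q → q (axiom T) characterises the reflexive frames. R is reflexive — valid.
(C) ◇◇q → ◇q is the dual of axiom 4, which corresponds to transitivity. R is not transitive — not valid.
(D) ◇□q → q (the dual of axiom B) characterises the symmetric frames. R is symmetric — valid.
(E) q → □q (equivalent to ◇p→p) corresponds to R being a subset of the identity. Here R ⊄ identity, so not valid.

A, B, D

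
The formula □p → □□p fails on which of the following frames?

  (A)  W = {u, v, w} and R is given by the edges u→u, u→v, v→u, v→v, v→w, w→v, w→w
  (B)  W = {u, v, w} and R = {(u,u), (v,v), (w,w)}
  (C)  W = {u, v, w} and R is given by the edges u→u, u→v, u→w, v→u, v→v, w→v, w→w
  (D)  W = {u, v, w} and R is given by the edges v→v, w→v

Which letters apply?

A, C

The schema □p → □□p is axiom 4; it is valid on a frame iff R is transitive.
(A) R is not transitive (u R v and v R w but not u R w), so the schema fails here.
(B) R is transitive (R is closed under composition), so the schema is valid here.
(C) R is not transitive (v R u and u R w but not v R w), so the schema fails here.
(D) R is transitive (R is closed under composition), so the schema is valid here.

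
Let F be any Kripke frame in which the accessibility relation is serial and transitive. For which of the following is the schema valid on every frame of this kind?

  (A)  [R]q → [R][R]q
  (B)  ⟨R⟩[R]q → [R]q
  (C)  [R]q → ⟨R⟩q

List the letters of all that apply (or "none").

A, C

(A) axiom 4: valid iff R is transitive. Every such R is transitive — valid.
(B) ⟨R⟩[R]q → [R]q is the dual of axiom 5, which corresponds to the euclidean property. Such an R need not be euclidean — not valid.
(C) axiom D: valid iff R is serial. Every such R is serial — valid.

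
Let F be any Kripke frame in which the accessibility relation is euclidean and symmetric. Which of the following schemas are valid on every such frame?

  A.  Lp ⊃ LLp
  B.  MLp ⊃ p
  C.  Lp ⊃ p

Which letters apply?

A, B

A symmetric euclidean relation is transitive (uRv and vRw give vRu by symmetry, then uRw by the euclidean condition, applied at v).
(A) axiom 4: valid iff R is transitive. Every such R is transitive — valid.
(B) MLp ⊃ p is the dual of axiom B, which corresponds to symmetry. Every such R is symmetric — valid.
(C) Lp ⊃ p is axiom T, which corresponds to reflexivity. Such an R need not be reflexive — not valid.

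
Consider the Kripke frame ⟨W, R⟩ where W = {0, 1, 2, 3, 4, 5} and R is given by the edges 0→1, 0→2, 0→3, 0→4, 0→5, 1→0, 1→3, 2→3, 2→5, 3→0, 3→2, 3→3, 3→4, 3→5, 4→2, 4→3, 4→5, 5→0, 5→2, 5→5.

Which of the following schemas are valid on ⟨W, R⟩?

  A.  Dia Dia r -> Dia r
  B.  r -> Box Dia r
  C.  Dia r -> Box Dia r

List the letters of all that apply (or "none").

R is not symmetric: 0 R 2 but not 2 R 0.
R is not transitive: 0 R 1 and 1 R 0 but not 0 R 0.
R is not euclidean: 0 R 1 and 0 R 2 but not 1 R 2.
(A) Dia Dia r -> Dia r (the dual of axiom 4) characterises the transitive frames. R is not transitive — not valid.
(B) r -> Box Dia r is axiom B, which corresponds to symmetry. R is not symmetric — not valid.
(C) axiom 5: valid iff R is euclidean. R is not euclidean — not valid.

none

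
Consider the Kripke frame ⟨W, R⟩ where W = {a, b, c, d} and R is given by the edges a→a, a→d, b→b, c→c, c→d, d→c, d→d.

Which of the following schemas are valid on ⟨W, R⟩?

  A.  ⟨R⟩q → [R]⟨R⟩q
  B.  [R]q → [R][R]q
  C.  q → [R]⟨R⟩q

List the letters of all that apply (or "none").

R is not symmetric: a R d but not d R a.
R is not transitive: a R d and d R c but not a R c.
R is not euclidean: a R d and a R a but not d R a.
(A) ⟨R⟩q → [R]⟨R⟩q (axiom 5) characterises the euclidean frames. R is not euclidean — not valid.
(B) [R]q → [R][R]q is axiom 4, which corresponds to transitivity. R is not transitive — not valid.
(C) q → [R]⟨R⟩q (axiom B) characterises the symmetric frames. R is not symmetric — not valid.

none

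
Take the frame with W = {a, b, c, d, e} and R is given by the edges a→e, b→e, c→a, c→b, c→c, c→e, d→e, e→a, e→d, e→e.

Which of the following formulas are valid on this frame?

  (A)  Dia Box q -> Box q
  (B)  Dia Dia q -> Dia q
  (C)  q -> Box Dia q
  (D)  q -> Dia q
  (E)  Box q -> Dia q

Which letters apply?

E

R is not reflexive: not a R a.
R is not symmetric: b R e but not e R b.
R is not transitive: a R e and e R a but not a R a.
R is not euclidean: c R a and c R b but not a R b.
R is serial: every world has an R-successor.
(A) Dia Box q -> Box q (the dual of axiom 5) characterises the euclidean frames. R is not euclidean — not valid.
(B) Dia Dia q -> Dia q (the dual of axiom 4) characterises the transitive frames. R is not transitive — not valid.
(C) axiom B: valid iff R is symmetric. R is not symmetric — not valid.
(D) the dual of axiom T: valid iff R is reflexive. R is not reflexive — not valid.
(E) Box q -> Dia q (axiom D) characterises the serial frames. R is serial — valid.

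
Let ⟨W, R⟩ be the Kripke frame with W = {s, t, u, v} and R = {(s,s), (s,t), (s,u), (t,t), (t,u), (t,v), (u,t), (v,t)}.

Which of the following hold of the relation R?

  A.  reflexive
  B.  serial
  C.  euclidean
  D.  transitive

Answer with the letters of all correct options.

(A) not reflexive: not u R u.
(B) serial: every world has an R-successor.
(C) not euclidean: s R t and s R s but not t R s.
(D) not transitive: s R t and t R v but not s R v.

B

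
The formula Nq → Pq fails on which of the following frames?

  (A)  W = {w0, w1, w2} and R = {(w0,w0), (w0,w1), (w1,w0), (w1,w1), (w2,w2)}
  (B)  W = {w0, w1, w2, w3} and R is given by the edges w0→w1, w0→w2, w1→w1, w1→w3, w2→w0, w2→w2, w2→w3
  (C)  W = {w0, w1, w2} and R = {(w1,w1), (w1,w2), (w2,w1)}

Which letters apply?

B, C

The schema Nq → Pq is axiom D; it is valid on a frame iff R is serial.
(A) R is serial (every world has an R-successor), so the schema is valid here.
(B) R is not serial (w3 has no R-successor), so the schema fails here.
(C) R is not serial (w0 has no R-successor), so the schema fails here.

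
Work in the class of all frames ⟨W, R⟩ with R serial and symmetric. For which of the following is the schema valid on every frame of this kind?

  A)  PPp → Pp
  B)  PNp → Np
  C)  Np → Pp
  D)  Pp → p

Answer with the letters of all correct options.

(A) PPp → Pp is the dual of axiom 4, which corresponds to transitivity. Such an R need not be transitive — not valid.
(B) PNp → Np is the dual of axiom 5, which corresponds to the euclidean property. Such an R need not be euclidean — not valid.
(C) Np → Pp (axiom D) characterises the serial frames. Every such R is serial — valid.
(D) Pp → p (the converse of T) corresponds to R being a subset of the identity. Such an R need not be a subset of the identity, so not valid.

C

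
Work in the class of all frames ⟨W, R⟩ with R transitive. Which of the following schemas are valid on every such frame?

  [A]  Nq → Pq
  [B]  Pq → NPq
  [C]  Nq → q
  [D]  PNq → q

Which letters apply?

(A) Nq → Pq (axiom D) characterises the serial frames. Such an R need not be serial — not valid.
(B) axiom 5: valid iff R is euclidean. Such an R need not be euclidean — not valid.
(C) Nq → q is axiom T; it is valid on a frame exactly when R is reflexive. Such an R need not be reflexive, so not valid.
(D) PNq → q is the dual of axiom B; it is valid on a frame exactly when R is symmetric. Such an R need not be symmetric, so not valid.

none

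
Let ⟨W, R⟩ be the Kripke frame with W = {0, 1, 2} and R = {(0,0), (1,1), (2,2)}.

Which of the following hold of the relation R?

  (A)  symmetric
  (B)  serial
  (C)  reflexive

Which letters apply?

(A) symmetric: every R-edge is matched by its reverse.
(B) serial: every world has an R-successor.
(C) reflexive: each world relates to itself.

A, B, C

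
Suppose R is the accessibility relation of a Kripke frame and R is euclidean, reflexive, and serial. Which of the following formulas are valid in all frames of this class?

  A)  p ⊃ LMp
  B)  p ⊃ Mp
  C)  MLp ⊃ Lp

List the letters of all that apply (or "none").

A relation that is euclidean, reflexive, and serial is also symmetric and transitive.
(A) axiom B: valid iff R is symmetric. Every such R is symmetric — valid.
(B) the dual of axiom T: valid iff R is reflexive. Every such R is reflexive — valid.
(C) MLp ⊃ Lp is the dual of axiom 5; it is valid on a frame exactly when R is euclidean. Every such R is euclidean, so valid.

A, B, C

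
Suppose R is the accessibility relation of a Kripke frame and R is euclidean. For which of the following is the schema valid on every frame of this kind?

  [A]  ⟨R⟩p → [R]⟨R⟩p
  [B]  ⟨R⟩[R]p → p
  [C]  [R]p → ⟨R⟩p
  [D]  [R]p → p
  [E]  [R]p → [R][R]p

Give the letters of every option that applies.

(A) ⟨R⟩p → [R]⟨R⟩p is axiom 5, which corresponds to the euclidean property. Every such R is euclidean — valid.
(B) ⟨R⟩[R]p → p is the dual of axiom B; it is valid on a frame exactly when R is symmetric. Such an R need not be symmetric, so not valid.
(C) axiom D: valid iff R is serial. Such an R need not be serial — not valid.
(D) [R]p → p is axiom T; it is valid on a frame exactly when R is reflexive. Such an R need not be reflexive, so not valid.
(E) axiom 4: valid iff R is transitive. Such an R need not be transitive — not valid.

A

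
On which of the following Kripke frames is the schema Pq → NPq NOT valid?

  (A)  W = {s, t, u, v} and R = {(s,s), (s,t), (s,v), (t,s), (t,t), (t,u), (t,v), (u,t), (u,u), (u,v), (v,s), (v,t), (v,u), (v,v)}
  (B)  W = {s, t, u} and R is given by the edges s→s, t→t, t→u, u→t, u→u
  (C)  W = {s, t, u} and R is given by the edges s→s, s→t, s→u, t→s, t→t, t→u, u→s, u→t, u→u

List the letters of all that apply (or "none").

A

The schema Pq → NPq is axiom 5; it is valid on a frame iff R is euclidean.
(A) R is not euclidean (t R s and t R u but not s R u), so the schema fails here.
(B) R is euclidean (any two R-successors of the same world are R-related), so the schema is valid here.
(C) R is euclidean (any two R-successors of the same world are R-related), so the schema is valid here.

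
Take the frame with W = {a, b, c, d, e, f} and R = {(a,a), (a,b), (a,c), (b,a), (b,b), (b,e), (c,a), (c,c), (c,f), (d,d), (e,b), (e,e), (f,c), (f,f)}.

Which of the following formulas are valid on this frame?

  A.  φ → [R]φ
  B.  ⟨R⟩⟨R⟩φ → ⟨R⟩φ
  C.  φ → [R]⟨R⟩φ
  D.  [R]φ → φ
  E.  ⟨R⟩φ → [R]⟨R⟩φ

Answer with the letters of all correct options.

R is reflexive: each world relates to itself.
R is symmetric: every R-edge is matched by its reverse.
R is not transitive: a R b and b R e but not a R e.
R is not euclidean: a R b and a R c but not b R c.
R is not a subset of the identity: a R b with a ≠ b.
(A) φ → [R]φ is valid only on frames where every R-edge is a self-loop. Here R ⊄ identity — not valid.
(B) ⟨R⟩⟨R⟩φ → ⟨R⟩φ (the dual of axiom 4) characterises the transitive frames. R is not transitive — not valid.
(C) φ → [R]⟨R⟩φ is axiom B; it is valid on a frame exactly when R is symmetric. R is symmetric, so valid.
(D) [R]φ → φ is axiom T, which corresponds to reflexivity. R is reflexive — valid.
(E) ⟨R⟩φ → [R]⟨R⟩φ is axiom 5, which corresponds to the euclidean property. R is not euclidean — not valid.

C, D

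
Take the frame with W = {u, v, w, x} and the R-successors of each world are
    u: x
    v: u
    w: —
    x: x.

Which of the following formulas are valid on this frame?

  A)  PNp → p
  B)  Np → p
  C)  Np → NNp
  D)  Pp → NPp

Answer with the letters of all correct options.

none

R is not reflexive: not u R u.
R is not symmetric: u R x but not x R u.
R is not transitive: v R u and u R x but not v R x.
R is not euclidean: v R u and v R u but not u R u.
(A) PNp → p is the dual of axiom B; it is valid on a frame exactly when R is symmetric. R is not symmetric, so not valid.
(B) Np → p is axiom T, which corresponds to reflexivity. R is not reflexive — not valid.
(C) axiom 4: valid iff R is transitive. R is not transitive — not valid.
(D) axiom 5: valid iff R is euclidean. R is not euclidean — not valid.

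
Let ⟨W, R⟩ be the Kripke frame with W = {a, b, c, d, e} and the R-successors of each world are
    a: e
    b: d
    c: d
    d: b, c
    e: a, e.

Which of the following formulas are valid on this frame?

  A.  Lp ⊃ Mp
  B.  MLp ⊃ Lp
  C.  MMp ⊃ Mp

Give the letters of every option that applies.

R is not transitive: a R e and e R a but not a R a.
R is not euclidean: d R b and d R c but not b R c.
R is serial: every world has an R-successor.
(A) Lp ⊃ Mp is axiom D, which corresponds to seriality. R is serial — valid.
(B) MLp ⊃ Lp is the dual of axiom 5; it is valid on a frame exactly when R is euclidean. R is not euclidean, so not valid.
(C) MMp ⊃ Mp is the dual of axiom 4, which corresponds to transitivity. R is not transitive — not valid.

A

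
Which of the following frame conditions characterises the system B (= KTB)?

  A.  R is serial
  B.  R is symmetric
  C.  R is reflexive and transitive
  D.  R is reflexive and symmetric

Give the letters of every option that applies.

D

(A) this class determines D, not B (= KTB).
(B) this class determines KB, not B (= KTB).
(C) this class determines S4, not B (= KTB).
(D) B (= KTB) is sound and complete for exactly this class.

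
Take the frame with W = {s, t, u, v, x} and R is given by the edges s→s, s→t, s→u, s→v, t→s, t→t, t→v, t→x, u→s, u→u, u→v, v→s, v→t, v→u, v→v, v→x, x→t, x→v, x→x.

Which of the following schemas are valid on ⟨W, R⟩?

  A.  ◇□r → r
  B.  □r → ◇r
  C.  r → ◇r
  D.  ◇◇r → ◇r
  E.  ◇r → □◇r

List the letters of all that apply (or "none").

R is reflexive: each world relates to itself.
R is symmetric: every R-edge is matched by its reverse.
R is not transitive: s R t and t R x but not s R x.
R is not euclidean: s R t and s R u but not t R u.
R is serial: every world has an R-successor.
(A) ◇□r → r is the dual of axiom B, which corresponds to symmetry. R is symmetric — valid.
(B) □r → ◇r is axiom D, which corresponds to seriality. R is serial — valid.
(C) r → ◇r is the dual of axiom T; it is valid on a frame exactly when R is reflexive. R is reflexive, so valid.
(D) ◇◇r → ◇r is the dual of axiom 4; it is valid on a frame exactly when R is transitive. R is not transitive, so not valid.
(E) ◇r → □◇r is axiom 5, which corresponds to the euclidean property. R is not euclidean — not valid.

A, B, C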